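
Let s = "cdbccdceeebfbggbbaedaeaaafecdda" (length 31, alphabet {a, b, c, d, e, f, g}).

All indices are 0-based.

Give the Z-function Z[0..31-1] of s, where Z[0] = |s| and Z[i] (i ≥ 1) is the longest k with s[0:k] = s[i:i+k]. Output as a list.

[31, 0, 0, 1, 2, 0, 1, 0, 0, 0, 0, 0, 0, 0, 0, 0, 0, 0, 0, 0, 0, 0, 0, 0, 0, 0, 0, 2, 0, 0, 0]

Z[0]=31
i=1: fresh scan; Z[1]=0
i=2: fresh scan; Z[2]=0
i=3: fresh scan; Z[3]=1 grow→box=[3,4)
i=4: fresh scan; Z[4]=2 grow→box=[4,6)
i=5: min(r-i=1, Z[1]=0)=0; Z[5]=0
i=6: fresh scan; Z[6]=1 grow→box=[6,7)
i=7: fresh scan; Z[7]=0
i=8: fresh scan; Z[8]=0
i=9: fresh scan; Z[9]=0
i=10: fresh scan; Z[10]=0
i=11: fresh scan; Z[11]=0
i=12: fresh scan; Z[12]=0
i=13: fresh scan; Z[13]=0
i=14: fresh scan; Z[14]=0
i=15: fresh scan; Z[15]=0
i=16: fresh scan; Z[16]=0
i=17: fresh scan; Z[17]=0
i=18: fresh scan; Z[18]=0
i=19: fresh scan; Z[19]=0
i=20: fresh scan; Z[20]=0
i=21: fresh scan; Z[21]=0
i=22: fresh scan; Z[22]=0
i=23: fresh scan; Z[23]=0
i=24: fresh scan; Z[24]=0
i=25: fresh scan; Z[25]=0
i=26: fresh scan; Z[26]=0
i=27: fresh scan; Z[27]=2 grow→box=[27,29)
i=28: min(r-i=1, Z[1]=0)=0; Z[28]=0
i=29: fresh scan; Z[29]=0
i=30: fresh scan; Z[30]=0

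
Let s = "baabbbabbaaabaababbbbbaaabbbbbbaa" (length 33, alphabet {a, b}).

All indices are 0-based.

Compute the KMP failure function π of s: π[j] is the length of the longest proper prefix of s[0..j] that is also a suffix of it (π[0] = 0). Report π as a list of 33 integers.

π[0] = 0
j=1 s[j]='a': π[1]=0 (border '')
j=2 s[j]='a': π[2]=0 (border '')
j=3 s[j]='b': π[3]=1 (border 'b')
j=4 s[j]='b': k: 1→0; π[4]=1 (border 'b')
j=5 s[j]='b': k: 1→0; π[5]=1 (border 'b')
j=6 s[j]='a': π[6]=2 (border 'ba')
j=7 s[j]='b': k: 2→0; π[7]=1 (border 'b')
j=8 s[j]='b': k: 1→0; π[8]=1 (border 'b')
j=9 s[j]='a': π[9]=2 (border 'ba')
j=10 s[j]='a': π[10]=3 (border 'baa')
j=11 s[j]='a': k: 3→0; π[11]=0 (border '')
j=12 s[j]='b': π[12]=1 (border 'b')
j=13 s[j]='a': π[13]=2 (border 'ba')
j=14 s[j]='a': π[14]=3 (border 'baa')
j=15 s[j]='b': π[15]=4 (border 'baab')
j=16 s[j]='a': k: 4→1; π[16]=2 (border 'ba')
j=17 s[j]='b': k: 2→0; π[17]=1 (border 'b')
j=18 s[j]='b': k: 1→0; π[18]=1 (border 'b')
j=19 s[j]='b': k: 1→0; π[19]=1 (border 'b')
j=20 s[j]='b': k: 1→0; π[20]=1 (border 'b')
j=21 s[j]='b': k: 1→0; π[21]=1 (border 'b')
j=22 s[j]='a': π[22]=2 (border 'ba')
j=23 s[j]='a': π[23]=3 (border 'baa')
j=24 s[j]='a': k: 3→0; π[24]=0 (border '')
j=25 s[j]='b': π[25]=1 (border 'b')
j=26 s[j]='b': k: 1→0; π[26]=1 (border 'b')
j=27 s[j]='b': k: 1→0; π[27]=1 (border 'b')
j=28 s[j]='b': k: 1→0; π[28]=1 (border 'b')
j=29 s[j]='b': k: 1→0; π[29]=1 (border 'b')
j=30 s[j]='b': k: 1→0; π[30]=1 (border 'b')
j=31 s[j]='a': π[31]=2 (border 'ba')
j=32 s[j]='a': π[32]=3 (border 'baa')

[0, 0, 0, 1, 1, 1, 2, 1, 1, 2, 3, 0, 1, 2, 3, 4, 2, 1, 1, 1, 1, 1, 2, 3, 0, 1, 1, 1, 1, 1, 1, 2, 3]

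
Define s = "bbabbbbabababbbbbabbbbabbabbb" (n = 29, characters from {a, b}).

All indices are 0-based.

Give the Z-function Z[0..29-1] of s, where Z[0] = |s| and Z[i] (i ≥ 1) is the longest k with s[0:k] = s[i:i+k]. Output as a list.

[29, 1, 0, 2, 2, 4, 1, 0, 1, 0, 1, 0, 2, 2, 2, 9, 1, 0, 2, 2, 5, 1, 0, 6, 1, 0, 2, 2, 1]

Z[0]=29
i=1: outside box; Z[1]=1 scan→box=[1,2)
i=2: outside box; Z[2]=0
i=3: outside box; Z[3]=2 scan→box=[3,5)
i=4: min(r-i=1, Z[1]=1)=1; Z[4]=2 scan→box=[4,6)
i=5: min(r-i=1, Z[1]=1)=1; Z[5]=4 scan→box=[5,9)
i=6: min(r-i=3, Z[1]=1)=1; Z[6]=1
i=7: min(r-i=2, Z[2]=0)=0; Z[7]=0
i=8: min(r-i=1, Z[3]=2)=1; Z[8]=1
i=9: outside box; Z[9]=0
i=10: outside box; Z[10]=1 scan→box=[10,11)
i=11: outside box; Z[11]=0
i=12: outside box; Z[12]=2 scan→box=[12,14)
i=13: min(r-i=1, Z[1]=1)=1; Z[13]=2 scan→box=[13,15)
i=14: min(r-i=1, Z[1]=1)=1; Z[14]=2 scan→box=[14,16)
i=15: min(r-i=1, Z[1]=1)=1; Z[15]=9 scan→box=[15,24)
i=16: min(r-i=8, Z[1]=1)=1; Z[16]=1
i=17: min(r-i=7, Z[2]=0)=0; Z[17]=0
i=18: min(r-i=6, Z[3]=2)=2; Z[18]=2
i=19: min(r-i=5, Z[4]=2)=2; Z[19]=2
i=20: min(r-i=4, Z[5]=4)=4; Z[20]=5 scan→box=[20,25)
i=21: min(r-i=4, Z[1]=1)=1; Z[21]=1
i=22: min(r-i=3, Z[2]=0)=0; Z[22]=0
i=23: min(r-i=2, Z[3]=2)=2; Z[23]=6 scan→box=[23,29)
i=24: min(r-i=5, Z[1]=1)=1; Z[24]=1
i=25: min(r-i=4, Z[2]=0)=0; Z[25]=0
i=26: min(r-i=3, Z[3]=2)=2; Z[26]=2
i=27: min(r-i=2, Z[4]=2)=2; Z[27]=2
i=28: min(r-i=1, Z[5]=4)=1; Z[28]=1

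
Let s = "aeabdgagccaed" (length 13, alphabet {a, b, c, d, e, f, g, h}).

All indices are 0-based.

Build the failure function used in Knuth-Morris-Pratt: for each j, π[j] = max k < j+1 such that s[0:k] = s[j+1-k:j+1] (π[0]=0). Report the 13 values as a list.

[0, 0, 1, 0, 0, 0, 1, 0, 0, 0, 1, 2, 0]

π[0] = 0
j=1 s[j]='e': π[1]=0 (border '')
j=2 s[j]='a': π[2]=1 (border 'a')
j=3 s[j]='b': k: 1→0; π[3]=0 (border '')
j=4 s[j]='d': π[4]=0 (border '')
j=5 s[j]='g': π[5]=0 (border '')
j=6 s[j]='a': π[6]=1 (border 'a')
j=7 s[j]='g': k: 1→0; π[7]=0 (border '')
j=8 s[j]='c': π[8]=0 (border '')
j=9 s[j]='c': π[9]=0 (border '')
j=10 s[j]='a': π[10]=1 (border 'a')
j=11 s[j]='e': π[11]=2 (border 'ae')
j=12 s[j]='d': k: 2→0; π[12]=0 (border '')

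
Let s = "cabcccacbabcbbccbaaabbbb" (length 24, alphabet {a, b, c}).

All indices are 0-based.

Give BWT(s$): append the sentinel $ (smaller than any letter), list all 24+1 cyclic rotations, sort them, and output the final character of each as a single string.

rank  rotation                   last
    0  $cabcccacbabcbbccbaaabbbb  b
    1  aaabbbb$cabcccacbabcbbccb  b
    2  aabbbb$cabcccacbabcbbccba  a
    3  abbbb$cabcccacbabcbbccbaa  a
    4  abcbbccbaaabbbb$cabcccacb  b
    5  abcccacbabcbbccbaaabbbb$c  c
    6  acbabcbbccbaaabbbb$cabccc  c
    7  b$cabcccacbabcbbccbaaabbb  b
    8  baaabbbb$cabcccacbabcbbcc  c
    9  babcbbccbaaabbbb$cabcccac  c
   10  bb$cabcccacbabcbbccbaaabb  b
   11  bbb$cabcccacbabcbbccbaaab  b
   12  bbbb$cabcccacbabcbbccbaaa  a
   13  bbccbaaabbbb$cabcccacbabc  c
   14  bcbbccbaaabbbb$cabcccacba  a
   15  bccbaaabbbb$cabcccacbabcb  b
   16  bcccacbabcbbccbaaabbbb$ca  a
   17  cabcccacbabcbbccbaaabbbb$  $
   18  cacbabcbbccbaaabbbb$cabcc  c
   19  cbaaabbbb$cabcccacbabcbbc  c
   20  cbabcbbccbaaabbbb$cabccca  a
   21  cbbccbaaabbbb$cabcccacbab  b
   22  ccacbabcbbccbaaabbbb$cabc  c
   23  ccbaaabbbb$cabcccacbabcbb  b
   24  cccacbabcbbccbaaabbbb$cab  b

bbaabccbccbbacaba$ccabcbb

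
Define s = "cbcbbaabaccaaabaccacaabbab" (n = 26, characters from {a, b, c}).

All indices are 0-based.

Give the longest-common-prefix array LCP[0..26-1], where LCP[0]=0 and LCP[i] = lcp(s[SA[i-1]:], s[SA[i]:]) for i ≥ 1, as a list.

rank | idx | suffix
   0 |  11 | aaabaccacaabbab
   1 |   5 | aabaccaaabaccacaabbab
   2 |  12 | aabaccacaabbab
   3 |  20 | aabbab
   4 |  24 | ab
   5 |   6 | abaccaaabaccacaabbab
   6 |  13 | abaccacaabbab
   7 |  21 | abbab
   8 |  18 | acaabbab
   9 |   8 | accaaabaccacaabbab
  10 |  15 | accacaabbab
  11 |  25 | b
  12 |   4 | baabaccaaabaccacaabbab
  13 |  23 | bab
  14 |   7 | baccaaabaccacaabbab
  15 |  14 | baccacaabbab
  16 |   3 | bbaabaccaaabaccacaabbab
  17 |  22 | bbab
  18 |   1 | bcbbaabaccaaabaccacaabbab
  19 |  10 | caaabaccacaabbab
  20 |  19 | caabbab
  21 |  17 | cacaabbab
  22 |   2 | cbbaabaccaaabaccacaabbab
  23 |   0 | cbcbbaabaccaaabaccacaabbab
  24 |   9 | ccaaabaccacaabbab
  25 |  16 | ccacaabbab

SA = [11, 5, 12, 20, 24, 6, 13, 21, 18, 8, 15, 25, 4, 23, 7, 14, 3, 22, 1, 10, 19, 17, 2, 0, 9, 16]
rank  pair      lcp
   1  s[11:],s[5:]  2  'aa'
   2  s[5:],s[12:]  7  'aabacca'
   3  s[12:],s[20:]  3  'aab'
   4  s[20:],s[24:]  1  'a'
   5  s[24:],s[6:]  2  'ab'
   6  s[6:],s[13:]  6  'abacca'
   7  s[13:],s[21:]  2  'ab'
   8  s[21:],s[18:]  1  'a'
   9  s[18:],s[8:]  2  'ac'
  10  s[8:],s[15:]  4  'acca'
  11  s[15:],s[25:]  0  ''
  12  s[25:],s[4:]  1  'b'
  13  s[4:],s[23:]  2  'ba'
  14  s[23:],s[7:]  2  'ba'
  15  s[7:],s[14:]  5  'bacca'
  16  s[14:],s[3:]  1  'b'
  17  s[3:],s[22:]  3  'bba'
  18  s[22:],s[1:]  1  'b'
  19  s[1:],s[10:]  0  ''
  20  s[10:],s[19:]  3  'caa'
  21  s[19:],s[17:]  2  'ca'
  22  s[17:],s[2:]  1  'c'
  23  s[2:],s[0:]  2  'cb'
  24  s[0:],s[9:]  1  'c'
  25  s[9:],s[16:]  3  'cca'

[0, 2, 7, 3, 1, 2, 6, 2, 1, 2, 4, 0, 1, 2, 2, 5, 1, 3, 1, 0, 3, 2, 1, 2, 1, 3]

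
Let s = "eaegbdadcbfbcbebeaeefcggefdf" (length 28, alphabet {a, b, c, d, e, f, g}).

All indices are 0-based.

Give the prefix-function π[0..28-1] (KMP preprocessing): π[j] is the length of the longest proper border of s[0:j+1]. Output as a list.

π[0] = 0
j=1 s[j]='a': π[1]=0 (border '')
j=2 s[j]='e': π[2]=1 (border 'e')
j=3 s[j]='g': k: 1→0; π[3]=0 (border '')
j=4 s[j]='b': π[4]=0 (border '')
j=5 s[j]='d': π[5]=0 (border '')
j=6 s[j]='a': π[6]=0 (border '')
j=7 s[j]='d': π[7]=0 (border '')
j=8 s[j]='c': π[8]=0 (border '')
j=9 s[j]='b': π[9]=0 (border '')
j=10 s[j]='f': π[10]=0 (border '')
j=11 s[j]='b': π[11]=0 (border '')
j=12 s[j]='c': π[12]=0 (border '')
j=13 s[j]='b': π[13]=0 (border '')
j=14 s[j]='e': π[14]=1 (border 'e')
j=15 s[j]='b': k: 1→0; π[15]=0 (border '')
j=16 s[j]='e': π[16]=1 (border 'e')
j=17 s[j]='a': π[17]=2 (border 'ea')
j=18 s[j]='e': π[18]=3 (border 'eae')
j=19 s[j]='e': k: 3→1→0; π[19]=1 (border 'e')
j=20 s[j]='f': k: 1→0; π[20]=0 (border '')
j=21 s[j]='c': π[21]=0 (border '')
j=22 s[j]='g': π[22]=0 (border '')
j=23 s[j]='g': π[23]=0 (border '')
j=24 s[j]='e': π[24]=1 (border 'e')
j=25 s[j]='f': k: 1→0; π[25]=0 (border '')
j=26 s[j]='d': π[26]=0 (border '')
j=27 s[j]='f': π[27]=0 (border '')

[0, 0, 1, 0, 0, 0, 0, 0, 0, 0, 0, 0, 0, 0, 1, 0, 1, 2, 3, 1, 0, 0, 0, 0, 1, 0, 0, 0]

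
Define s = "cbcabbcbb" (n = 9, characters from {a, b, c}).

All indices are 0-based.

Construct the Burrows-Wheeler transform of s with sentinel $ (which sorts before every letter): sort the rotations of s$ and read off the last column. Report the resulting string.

bcbcacbbb$

rank  rotation    last
    0  $cbcabbcbb  b
    1  abbcbb$cbc  c
    2  b$cbcabbcb  b
    3  bb$cbcabbc  c
    4  bbcbb$cbca  a
    5  bcabbcbb$c  c
    6  bcbb$cbcab  b
    7  cabbcbb$cb  b
    8  cbb$cbcabb  b
    9  cbcabbcbb$  $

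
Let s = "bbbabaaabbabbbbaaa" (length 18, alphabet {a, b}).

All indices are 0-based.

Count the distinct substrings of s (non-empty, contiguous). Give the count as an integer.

131

sorted suffixes:
  #0 SA[0]=17  'a'
  #1 SA[1]=16  'aa'
  #2 SA[2]=15  'aaa'
  #3 SA[3]=5  'aaabbabbbbaaa'
  #4 SA[4]=6  'aabbabbbbaaa'
  #5 SA[5]=3  'abaaabbabbbbaaa'
  #6 SA[6]=7  'abbabbbbaaa'
  #7 SA[7]=10  'abbbbaaa'
  #8 SA[8]=14  'baaa'
  #9 SA[9]=4  'baaabbabbbbaaa'
  #10 SA[10]=2  'babaaabbabbbbaaa'
  #11 SA[11]=9  'babbbbaaa'
  #12 SA[12]=13  'bbaaa'
  #13 SA[13]=1  'bbabaaabbabbbbaaa'
  #14 SA[14]=8  'bbabbbbaaa'
  #15 SA[15]=12  'bbbaaa'
  #16 SA[16]=0  'bbbabaaabbabbbbaaa'
  #17 SA[17]=11  'bbbbaaa'

SA = [17, 16, 15, 5, 6, 3, 7, 10, 14, 4, 2, 9, 13, 1, 8, 12, 0, 11]
i: (SA[i-1],SA[i]) lcp shared
  1: (17,16) 1 'a'
  2: (16,15) 2 'aa'
  3: (15,5) 3 'aaa'
  4: (5,6) 2 'aa'
  5: (6,3) 1 'a'
  6: (3,7) 2 'ab'
  7: (7,10) 3 'abb'
  8: (10,14) 0 ''
  9: (14,4) 4 'baaa'
  10: (4,2) 2 'ba'
  11: (2,9) 3 'bab'
  12: (9,13) 1 'b'
  13: (13,1) 3 'bba'
  14: (1,8) 4 'bbab'
  15: (8,12) 2 'bb'
  16: (12,0) 4 'bbba'
  17: (0,11) 3 'bbb'

n(n+1)/2 = 18·19/2 = 171
Σ LCP = 0 + 1 + 2 + 3 + 2 + 1 + 2 + 3 + 0 + 4 + 2 + 3 + 1 + 3 + 4 + 2 + 4 + 3 = 40
distinct = 171 − 40 = 131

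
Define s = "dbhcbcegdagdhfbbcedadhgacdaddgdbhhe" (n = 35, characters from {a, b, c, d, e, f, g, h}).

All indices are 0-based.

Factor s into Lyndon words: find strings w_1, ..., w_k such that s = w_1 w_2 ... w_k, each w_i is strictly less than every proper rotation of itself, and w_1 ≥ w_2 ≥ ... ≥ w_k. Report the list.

emit factor 1: 'd' (i=0, period=1)
emit factor 2: 'bhc' (i=1, period=3)
emit factor 3: 'bcegd' (i=4, period=5)
emit factor 4: 'agdhfbbced' (i=9, period=10)
emit factor 5: 'adhg' (i=19, period=4)
emit factor 6: 'acdaddgdbhhe' (i=23, period=12)

["d", "bhc", "bcegd", "agdhfbbced", "adhg", "acdaddgdbhhe"]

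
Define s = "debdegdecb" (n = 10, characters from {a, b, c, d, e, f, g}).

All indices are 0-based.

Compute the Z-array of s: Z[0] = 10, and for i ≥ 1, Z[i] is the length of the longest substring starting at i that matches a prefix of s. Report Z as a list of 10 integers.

Z[0]=10
i=1: fresh scan; Z[1]=0
i=2: fresh scan; Z[2]=0
i=3: fresh scan; Z[3]=2 scan→box=[3,5)
i=4: min(r-i=1, Z[1]=0)=0; Z[4]=0
i=5: fresh scan; Z[5]=0
i=6: fresh scan; Z[6]=2 scan→box=[6,8)
i=7: min(r-i=1, Z[1]=0)=0; Z[7]=0
i=8: fresh scan; Z[8]=0
i=9: fresh scan; Z[9]=0

[10, 0, 0, 2, 0, 0, 2, 0, 0, 0]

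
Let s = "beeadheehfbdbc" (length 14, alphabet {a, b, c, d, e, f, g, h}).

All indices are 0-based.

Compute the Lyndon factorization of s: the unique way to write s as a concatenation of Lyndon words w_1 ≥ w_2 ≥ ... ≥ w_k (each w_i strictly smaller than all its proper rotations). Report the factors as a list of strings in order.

["bee", "adheehfbdbc"]

emit factor 1: 'bee' (i=0, period=3)
emit factor 2: 'adheehfbdbc' (i=3, period=11)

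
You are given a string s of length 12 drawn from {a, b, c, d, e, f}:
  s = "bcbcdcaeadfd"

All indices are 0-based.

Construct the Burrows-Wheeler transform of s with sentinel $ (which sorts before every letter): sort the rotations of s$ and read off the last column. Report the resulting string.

rank  rotation       last
    0  $bcbcdcaeadfd  d
    1  adfd$bcbcdcae  e
    2  aeadfd$bcbcdc  c
    3  bcbcdcaeadfd$  $
    4  bcdcaeadfd$bc  c
    5  caeadfd$bcbcd  d
    6  cbcdcaeadfd$b  b
    7  cdcaeadfd$bcb  b
    8  d$bcbcdcaeadf  f
    9  dcaeadfd$bcbc  c
   10  dfd$bcbcdcaea  a
   11  eadfd$bcbcdca  a
   12  fd$bcbcdcaead  d

dec$cdbbfcaad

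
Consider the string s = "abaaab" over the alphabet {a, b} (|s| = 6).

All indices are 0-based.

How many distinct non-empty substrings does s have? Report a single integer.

sorted suffixes:
  #0 SA[0]=2  'aaab'
  #1 SA[1]=3  'aab'
  #2 SA[2]=4  'ab'
  #3 SA[3]=0  'abaaab'
  #4 SA[4]=5  'b'
  #5 SA[5]=1  'baaab'

SA = [2, 3, 4, 0, 5, 1]
rank  pair      lcp
   1  s[2:],s[3:]  2  'aa'
   2  s[3:],s[4:]  1  'a'
   3  s[4:],s[0:]  2  'ab'
   4  s[0:],s[5:]  0  ''
   5  s[5:],s[1:]  1  'b'

n(n+1)/2 = 6·7/2 = 21
Σ LCP = 0 + 2 + 1 + 2 + 0 + 1 = 6
distinct = 21 − 6 = 15

15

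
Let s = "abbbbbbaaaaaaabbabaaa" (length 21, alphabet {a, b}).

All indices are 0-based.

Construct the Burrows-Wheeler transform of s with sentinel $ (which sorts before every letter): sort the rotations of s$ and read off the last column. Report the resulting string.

aaabbaaaaaba$abbbabbba

rank  rotation                last
    0  $abbbbbbaaaaaaabbabaaa  a
    1  a$abbbbbbaaaaaaabbabaa  a
    2  aa$abbbbbbaaaaaaabbaba  a
    3  aaa$abbbbbbaaaaaaabbab  b
    4  aaaaaaabbabaaa$abbbbbb  b
    5  aaaaaabbabaaa$abbbbbba  a
    6  aaaaabbabaaa$abbbbbbaa  a
    7  aaaabbabaaa$abbbbbbaaa  a
    8  aaabbabaaa$abbbbbbaaaa  a
    9  aabbabaaa$abbbbbbaaaaa  a
   10  abaaa$abbbbbbaaaaaaabb  b
   11  abbabaaa$abbbbbbaaaaaa  a
   12  abbbbbbaaaaaaabbabaaa$  $
   13  baaa$abbbbbbaaaaaaabba  a
   14  baaaaaaabbabaaa$abbbbb  b
   15  babaaa$abbbbbbaaaaaaab  b
   16  bbaaaaaaabbabaaa$abbbb  b
   17  bbabaaa$abbbbbbaaaaaaa  a
   18  bbbaaaaaaabbabaaa$abbb  b
   19  bbbbaaaaaaabbabaaa$abb  b
   20  bbbbbaaaaaaabbabaaa$ab  b
   21  bbbbbbaaaaaaabbabaaa$a  a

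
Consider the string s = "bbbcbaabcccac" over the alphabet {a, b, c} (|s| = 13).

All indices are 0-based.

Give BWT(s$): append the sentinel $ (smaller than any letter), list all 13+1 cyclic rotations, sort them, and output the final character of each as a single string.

rank  rotation        last
    0  $bbbcbaabcccac  c
    1  aabcccac$bbbcb  b
    2  abcccac$bbbcba  a
    3  ac$bbbcbaabccc  c
    4  baabcccac$bbbc  c
    5  bbbcbaabcccac$  $
    6  bbcbaabcccac$b  b
    7  bcbaabcccac$bb  b
    8  bcccac$bbbcbaa  a
    9  c$bbbcbaabccca  a
   10  cac$bbbcbaabcc  c
   11  cbaabcccac$bbb  b
   12  ccac$bbbcbaabc  c
   13  cccac$bbbcbaab  b

cbacc$bbaacbcb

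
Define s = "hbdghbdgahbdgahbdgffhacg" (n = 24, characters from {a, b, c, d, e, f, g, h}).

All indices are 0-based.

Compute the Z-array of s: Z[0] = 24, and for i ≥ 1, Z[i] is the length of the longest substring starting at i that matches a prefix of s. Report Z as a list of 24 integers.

[24, 0, 0, 0, 4, 0, 0, 0, 0, 4, 0, 0, 0, 0, 4, 0, 0, 0, 0, 0, 1, 0, 0, 0]

Z[0]=24
i=1: i≥r, start 0; Z[1]=0
i=2: i≥r, start 0; Z[2]=0
i=3: i≥r, start 0; Z[3]=0
i=4: i≥r, start 0; Z[4]=4 scan→box=[4,8)
i=5: min(r-i=3, Z[1]=0)=0; Z[5]=0
i=6: min(r-i=2, Z[2]=0)=0; Z[6]=0
i=7: min(r-i=1, Z[3]=0)=0; Z[7]=0
i=8: i≥r, start 0; Z[8]=0
i=9: i≥r, start 0; Z[9]=4 scan→box=[9,13)
i=10: min(r-i=3, Z[1]=0)=0; Z[10]=0
i=11: min(r-i=2, Z[2]=0)=0; Z[11]=0
i=12: min(r-i=1, Z[3]=0)=0; Z[12]=0
i=13: i≥r, start 0; Z[13]=0
i=14: i≥r, start 0; Z[14]=4 scan→box=[14,18)
i=15: min(r-i=3, Z[1]=0)=0; Z[15]=0
i=16: min(r-i=2, Z[2]=0)=0; Z[16]=0
i=17: min(r-i=1, Z[3]=0)=0; Z[17]=0
i=18: i≥r, start 0; Z[18]=0
i=19: i≥r, start 0; Z[19]=0
i=20: i≥r, start 0; Z[20]=1 scan→box=[20,21)
i=21: i≥r, start 0; Z[21]=0
i=22: i≥r, start 0; Z[22]=0
i=23: i≥r, start 0; Z[23]=0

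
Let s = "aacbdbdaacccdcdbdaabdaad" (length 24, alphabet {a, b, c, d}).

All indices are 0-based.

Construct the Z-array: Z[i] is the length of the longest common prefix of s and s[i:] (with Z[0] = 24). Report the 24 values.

Z[0]=24
i=1: i≥r, start 0; Z[1]=1 grow→box=[1,2)
i=2: i≥r, start 0; Z[2]=0
i=3: i≥r, start 0; Z[3]=0
i=4: i≥r, start 0; Z[4]=0
i=5: i≥r, start 0; Z[5]=0
i=6: i≥r, start 0; Z[6]=0
i=7: i≥r, start 0; Z[7]=3 grow→box=[7,10)
i=8: min(r-i=2, Z[1]=1)=1; Z[8]=1
i=9: min(r-i=1, Z[2]=0)=0; Z[9]=0
i=10: i≥r, start 0; Z[10]=0
i=11: i≥r, start 0; Z[11]=0
i=12: i≥r, start 0; Z[12]=0
i=13: i≥r, start 0; Z[13]=0
i=14: i≥r, start 0; Z[14]=0
i=15: i≥r, start 0; Z[15]=0
i=16: i≥r, start 0; Z[16]=0
i=17: i≥r, start 0; Z[17]=2 grow→box=[17,19)
i=18: min(r-i=1, Z[1]=1)=1; Z[18]=1
i=19: i≥r, start 0; Z[19]=0
i=20: i≥r, start 0; Z[20]=0
i=21: i≥r, start 0; Z[21]=2 grow→box=[21,23)
i=22: min(r-i=1, Z[1]=1)=1; Z[22]=1
i=23: i≥r, start 0; Z[23]=0

[24, 1, 0, 0, 0, 0, 0, 3, 1, 0, 0, 0, 0, 0, 0, 0, 0, 2, 1, 0, 0, 2, 1, 0]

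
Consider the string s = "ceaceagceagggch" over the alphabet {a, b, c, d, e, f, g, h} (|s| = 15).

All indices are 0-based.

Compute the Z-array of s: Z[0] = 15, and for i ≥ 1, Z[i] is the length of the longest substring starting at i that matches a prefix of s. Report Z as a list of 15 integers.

[15, 0, 0, 3, 0, 0, 0, 3, 0, 0, 0, 0, 0, 1, 0]

Z[0]=15
i=1: fresh scan; Z[1]=0
i=2: fresh scan; Z[2]=0
i=3: fresh scan; Z[3]=3 grow→box=[3,6)
i=4: min(r-i=2, Z[1]=0)=0; Z[4]=0
i=5: min(r-i=1, Z[2]=0)=0; Z[5]=0
i=6: fresh scan; Z[6]=0
i=7: fresh scan; Z[7]=3 grow→box=[7,10)
i=8: min(r-i=2, Z[1]=0)=0; Z[8]=0
i=9: min(r-i=1, Z[2]=0)=0; Z[9]=0
i=10: fresh scan; Z[10]=0
i=11: fresh scan; Z[11]=0
i=12: fresh scan; Z[12]=0
i=13: fresh scan; Z[13]=1 grow→box=[13,14)
i=14: fresh scan; Z[14]=0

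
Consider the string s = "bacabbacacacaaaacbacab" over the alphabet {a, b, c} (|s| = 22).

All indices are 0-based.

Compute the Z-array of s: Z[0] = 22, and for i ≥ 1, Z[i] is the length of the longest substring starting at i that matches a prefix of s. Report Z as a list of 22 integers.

[22, 0, 0, 0, 1, 4, 0, 0, 0, 0, 0, 0, 0, 0, 0, 0, 0, 5, 0, 0, 0, 1]

Z[0]=22
i=1: i≥r, start 0; Z[1]=0
i=2: i≥r, start 0; Z[2]=0
i=3: i≥r, start 0; Z[3]=0
i=4: i≥r, start 0; Z[4]=1 scan→box=[4,5)
i=5: i≥r, start 0; Z[5]=4 scan→box=[5,9)
i=6: min(r-i=3, Z[1]=0)=0; Z[6]=0
i=7: min(r-i=2, Z[2]=0)=0; Z[7]=0
i=8: min(r-i=1, Z[3]=0)=0; Z[8]=0
i=9: i≥r, start 0; Z[9]=0
i=10: i≥r, start 0; Z[10]=0
i=11: i≥r, start 0; Z[11]=0
i=12: i≥r, start 0; Z[12]=0
i=13: i≥r, start 0; Z[13]=0
i=14: i≥r, start 0; Z[14]=0
i=15: i≥r, start 0; Z[15]=0
i=16: i≥r, start 0; Z[16]=0
i=17: i≥r, start 0; Z[17]=5 scan→box=[17,22)
i=18: min(r-i=4, Z[1]=0)=0; Z[18]=0
i=19: min(r-i=3, Z[2]=0)=0; Z[19]=0
i=20: min(r-i=2, Z[3]=0)=0; Z[20]=0
i=21: min(r-i=1, Z[4]=1)=1; Z[21]=1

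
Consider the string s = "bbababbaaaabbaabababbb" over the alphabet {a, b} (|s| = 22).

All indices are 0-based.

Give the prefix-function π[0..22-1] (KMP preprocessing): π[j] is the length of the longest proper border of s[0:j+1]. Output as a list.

[0, 1, 0, 1, 0, 1, 2, 3, 0, 0, 0, 1, 2, 3, 0, 1, 0, 1, 0, 1, 2, 2]

π[0] = 0
j=1 s[j]='b': π[1]=1 (border 'b')
j=2 s[j]='a': k: 1→0; π[2]=0 (border '')
j=3 s[j]='b': π[3]=1 (border 'b')
j=4 s[j]='a': k: 1→0; π[4]=0 (border '')
j=5 s[j]='b': π[5]=1 (border 'b')
j=6 s[j]='b': π[6]=2 (border 'bb')
j=7 s[j]='a': π[7]=3 (border 'bba')
j=8 s[j]='a': k: 3→0; π[8]=0 (border '')
j=9 s[j]='a': π[9]=0 (border '')
j=10 s[j]='a': π[10]=0 (border '')
j=11 s[j]='b': π[11]=1 (border 'b')
j=12 s[j]='b': π[12]=2 (border 'bb')
j=13 s[j]='a': π[13]=3 (border 'bba')
j=14 s[j]='a': k: 3→0; π[14]=0 (border '')
j=15 s[j]='b': π[15]=1 (border 'b')
j=16 s[j]='a': k: 1→0; π[16]=0 (border '')
j=17 s[j]='b': π[17]=1 (border 'b')
j=18 s[j]='a': k: 1→0; π[18]=0 (border '')
j=19 s[j]='b': π[19]=1 (border 'b')
j=20 s[j]='b': π[20]=2 (border 'bb')
j=21 s[j]='b': k: 2→1; π[21]=2 (border 'bb')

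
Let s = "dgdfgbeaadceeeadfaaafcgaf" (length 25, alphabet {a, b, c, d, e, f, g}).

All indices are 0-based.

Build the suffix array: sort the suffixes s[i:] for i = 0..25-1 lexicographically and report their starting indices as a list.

rank | idx | suffix
   0 |  17 | aaafcgaf
   1 |   7 | aadceeeadfaaafcgaf
   2 |  18 | aafcgaf
   3 |   8 | adceeeadfaaafcgaf
   4 |  14 | adfaaafcgaf
   5 |  23 | af
   6 |  19 | afcgaf
   7 |   5 | beaadceeeadfaaafcgaf
   8 |  10 | ceeeadfaaafcgaf
   9 |  21 | cgaf
  10 |   9 | dceeeadfaaafcgaf
  11 |  15 | dfaaafcgaf
  12 |   2 | dfgbeaadceeeadfaaafcgaf
  13 |   0 | dgdfgbeaadceeeadfaaafcgaf
  14 |   6 | eaadceeeadfaaafcgaf
  15 |  13 | eadfaaafcgaf
  16 |  12 | eeadfaaafcgaf
  17 |  11 | eeeadfaaafcgaf
  18 |  24 | f
  19 |  16 | faaafcgaf
  20 |  20 | fcgaf
  21 |   3 | fgbeaadceeeadfaaafcgaf
  22 |  22 | gaf
  23 |   4 | gbeaadceeeadfaaafcgaf
  24 |   1 | gdfgbeaadceeeadfaaafcgaf

[17, 7, 18, 8, 14, 23, 19, 5, 10, 21, 9, 15, 2, 0, 6, 13, 12, 11, 24, 16, 20, 3, 22, 4, 1]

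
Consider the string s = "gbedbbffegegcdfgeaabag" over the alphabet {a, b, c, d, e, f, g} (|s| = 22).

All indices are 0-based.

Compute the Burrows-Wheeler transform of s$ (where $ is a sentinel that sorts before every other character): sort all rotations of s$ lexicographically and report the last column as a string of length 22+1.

geabadgbgecgbgffbda$efe

rank  rotation                 last
    0  $gbedbbffegegcdfgeaabag  g
    1  aabag$gbedbbffegegcdfge  e
    2  abag$gbedbbffegegcdfgea  a
    3  ag$gbedbbffegegcdfgeaab  b
    4  bag$gbedbbffegegcdfgeaa  a
    5  bbffegegcdfgeaabag$gbed  d
    6  bedbbffegegcdfgeaabag$g  g
    7  bffegegcdfgeaabag$gbedb  b
    8  cdfgeaabag$gbedbbffegeg  g
    9  dbbffegegcdfgeaabag$gbe  e
   10  dfgeaabag$gbedbbffegegc  c
   11  eaabag$gbedbbffegegcdfg  g
   12  edbbffegegcdfgeaabag$gb  b
   13  egcdfgeaabag$gbedbbffeg  g
   14  egegcdfgeaabag$gbedbbff  f
   15  fegegcdfgeaabag$gbedbbf  f
   16  ffegegcdfgeaabag$gbedbb  b
   17  fgeaabag$gbedbbffegegcd  d
   18  g$gbedbbffegegcdfgeaaba  a
   19  gbedbbffegegcdfgeaabag$  $
   20  gcdfgeaabag$gbedbbffege  e
   21  geaabag$gbedbbffegegcdf  f
   22  gegcdfgeaabag$gbedbbffe  e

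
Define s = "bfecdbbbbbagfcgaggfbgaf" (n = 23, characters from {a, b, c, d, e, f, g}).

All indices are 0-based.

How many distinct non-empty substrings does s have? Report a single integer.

rank→(start, suffix):
  0 → (21, 'af')
  1 → (10, 'agfcgaggfbgaf')
  2 → (15, 'aggfbgaf')
  3 → (9, 'bagfcgaggfbgaf')
  4 → (8, 'bbagfcgaggfbgaf')
  5 → (7, 'bbbagfcgaggfbgaf')
  6 → (6, 'bbbbagfcgaggfbgaf')
  7 → (5, 'bbbbbagfcgaggfbgaf')
  8 → (0, 'bfecdbbbbbagfcgaggfbgaf')
  9 → (19, 'bgaf')
  10 → (3, 'cdbbbbbagfcgaggfbgaf')
  11 → (13, 'cgaggfbgaf')
  12 → (4, 'dbbbbbagfcgaggfbgaf')
  13 → (2, 'ecdbbbbbagfcgaggfbgaf')
  14 → (22, 'f')
  15 → (18, 'fbgaf')
  16 → (12, 'fcgaggfbgaf')
  17 → (1, 'fecdbbbbbagfcgaggfbgaf')
  18 → (20, 'gaf')
  19 → (14, 'gaggfbgaf')
  20 → (17, 'gfbgaf')
  21 → (11, 'gfcgaggfbgaf')
  22 → (16, 'ggfbgaf')

SA = [21, 10, 15, 9, 8, 7, 6, 5, 0, 19, 3, 13, 4, 2, 22, 18, 12, 1, 20, 14, 17, 11, 16]
i: (SA[i-1],SA[i]) lcp shared
  1: (21,10) 1 'a'
  2: (10,15) 2 'ag'
  3: (15,9) 0 ''
  4: (9,8) 1 'b'
  5: (8,7) 2 'bb'
  6: (7,6) 3 'bbb'
  7: (6,5) 4 'bbbb'
  8: (5,0) 1 'b'
  9: (0,19) 1 'b'
  10: (19,3) 0 ''
  11: (3,13) 1 'c'
  12: (13,4) 0 ''
  13: (4,2) 0 ''
  14: (2,22) 0 ''
  15: (22,18) 1 'f'
  16: (18,12) 1 'f'
  17: (12,1) 1 'f'
  18: (1,20) 0 ''
  19: (20,14) 2 'ga'
  20: (14,17) 1 'g'
  21: (17,11) 2 'gf'
  22: (11,16) 1 'g'

n(n+1)/2 = 23·24/2 = 276
Σ LCP = 0 + 1 + 2 + 0 + 1 + 2 + 3 + 4 + 1 + 1 + 0 + 1 + 0 + 0 + 0 + 1 + 1 + 1 + 0 + 2 + 1 + 2 + 1 = 25
distinct = 276 − 25 = 251

251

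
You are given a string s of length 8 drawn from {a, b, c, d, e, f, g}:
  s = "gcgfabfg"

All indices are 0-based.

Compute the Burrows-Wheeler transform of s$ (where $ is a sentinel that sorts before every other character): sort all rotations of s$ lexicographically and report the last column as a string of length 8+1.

gfaggbf$c

rank  rotation   last
    0  $gcgfabfg  g
    1  abfg$gcgf  f
    2  bfg$gcgfa  a
    3  cgfabfg$g  g
    4  fabfg$gcg  g
    5  fg$gcgfab  b
    6  g$gcgfabf  f
    7  gcgfabfg$  $
    8  gfabfg$gc  c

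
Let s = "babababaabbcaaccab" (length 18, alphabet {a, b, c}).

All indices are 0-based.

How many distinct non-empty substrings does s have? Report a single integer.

137

rank→(start, suffix):
  0 → (7, 'aabbcaaccab')
  1 → (12, 'aaccab')
  2 → (16, 'ab')
  3 → (5, 'abaabbcaaccab')
  4 → (3, 'ababaabbcaaccab')
  5 → (1, 'abababaabbcaaccab')
  6 → (8, 'abbcaaccab')
  7 → (13, 'accab')
  8 → (17, 'b')
  9 → (6, 'baabbcaaccab')
  10 → (4, 'babaabbcaaccab')
  11 → (2, 'bababaabbcaaccab')
  12 → (0, 'babababaabbcaaccab')
  13 → (9, 'bbcaaccab')
  14 → (10, 'bcaaccab')
  15 → (11, 'caaccab')
  16 → (15, 'cab')
  17 → (14, 'ccab')

SA = [7, 12, 16, 5, 3, 1, 8, 13, 17, 6, 4, 2, 0, 9, 10, 11, 15, 14]
rank  pair      lcp
   1  s[7:],s[12:]  2  'aa'
   2  s[12:],s[16:]  1  'a'
   3  s[16:],s[5:]  2  'ab'
   4  s[5:],s[3:]  3  'aba'
   5  s[3:],s[1:]  5  'ababa'
   6  s[1:],s[8:]  2  'ab'
   7  s[8:],s[13:]  1  'a'
   8  s[13:],s[17:]  0  ''
   9  s[17:],s[6:]  1  'b'
  10  s[6:],s[4:]  2  'ba'
  11  s[4:],s[2:]  4  'baba'
  12  s[2:],s[0:]  6  'bababa'
  13  s[0:],s[9:]  1  'b'
  14  s[9:],s[10:]  1  'b'
  15  s[10:],s[11:]  0  ''
  16  s[11:],s[15:]  2  'ca'
  17  s[15:],s[14:]  1  'c'

n(n+1)/2 = 18·19/2 = 171
Σ LCP = 0 + 2 + 1 + 2 + 3 + 5 + 2 + 1 + 0 + 1 + 2 + 4 + 6 + 1 + 1 + 0 + 2 + 1 = 34
distinct = 171 − 34 = 137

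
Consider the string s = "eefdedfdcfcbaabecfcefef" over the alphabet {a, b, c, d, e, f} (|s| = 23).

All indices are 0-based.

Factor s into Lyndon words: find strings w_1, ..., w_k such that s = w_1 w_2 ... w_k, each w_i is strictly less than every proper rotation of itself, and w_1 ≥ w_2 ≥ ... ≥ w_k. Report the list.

["eef", "dedf", "d", "cf", "c", "b", "aabecfcefef"]

emit factor 1: 'eef' (i=0, period=3)
emit factor 2: 'dedf' (i=3, period=4)
emit factor 3: 'd' (i=7, period=1)
emit factor 4: 'cf' (i=8, period=2)
emit factor 5: 'c' (i=10, period=1)
emit factor 6: 'b' (i=11, period=1)
emit factor 7: 'aabecfcefef' (i=12, period=11)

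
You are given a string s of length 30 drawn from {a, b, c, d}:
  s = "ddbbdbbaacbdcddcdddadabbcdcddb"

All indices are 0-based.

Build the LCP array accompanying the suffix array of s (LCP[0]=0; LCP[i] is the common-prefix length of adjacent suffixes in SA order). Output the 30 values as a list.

sorted suffixes:
  #0 SA[0]=7  'aacbdcddcdddadabbcdcddb'
  #1 SA[1]=21  'abbcdcddb'
  #2 SA[2]=8  'acbdcddcdddadabbcdcddb'
  #3 SA[3]=19  'adabbcdcddb'
  #4 SA[4]=29  'b'
  #5 SA[5]=6  'baacbdcddcdddadabbcdcddb'
  #6 SA[6]=5  'bbaacbdcddcdddadabbcdcddb'
  #7 SA[7]=22  'bbcdcddb'
  #8 SA[8]=2  'bbdbbaacbdcddcdddadabbcdcddb'
  #9 SA[9]=23  'bcdcddb'
  #10 SA[10]=3  'bdbbaacbdcddcdddadabbcdcddb'
  #11 SA[11]=10  'bdcddcdddadabbcdcddb'
  #12 SA[12]=9  'cbdcddcdddadabbcdcddb'
  #13 SA[13]=24  'cdcddb'
  #14 SA[14]=26  'cddb'
  #15 SA[15]=12  'cddcdddadabbcdcddb'
  #16 SA[16]=15  'cdddadabbcdcddb'
  #17 SA[17]=20  'dabbcdcddb'
  #18 SA[18]=18  'dadabbcdcddb'
  #19 SA[19]=28  'db'
  #20 SA[20]=4  'dbbaacbdcddcdddadabbcdcddb'
  #21 SA[21]=1  'dbbdbbaacbdcddcdddadabbcdcddb'
  #22 SA[22]=25  'dcddb'
  #23 SA[23]=11  'dcddcdddadabbcdcddb'
  #24 SA[24]=14  'dcdddadabbcdcddb'
  #25 SA[25]=17  'ddadabbcdcddb'
  #26 SA[26]=27  'ddb'
  #27 SA[27]=0  'ddbbdbbaacbdcddcdddadabbcdcddb'
  #28 SA[28]=13  'ddcdddadabbcdcddb'
  #29 SA[29]=16  'dddadabbcdcddb'

SA = [7, 21, 8, 19, 29, 6, 5, 22, 2, 23, 3, 10, 9, 24, 26, 12, 15, 20, 18, 28, 4, 1, 25, 11, 14, 17, 27, 0, 13, 16]
[i] adj suffixes → lcp
  [1] 7/21 → 1 ('a')
  [2] 21/8 → 1 ('a')
  [3] 8/19 → 1 ('a')
  [4] 19/29 → 0 ('')
  [5] 29/6 → 1 ('b')
  [6] 6/5 → 1 ('b')
  [7] 5/22 → 2 ('bb')
  [8] 22/2 → 2 ('bb')
  [9] 2/23 → 1 ('b')
  [10] 23/3 → 1 ('b')
  [11] 3/10 → 2 ('bd')
  [12] 10/9 → 0 ('')
  [13] 9/24 → 1 ('c')
  [14] 24/26 → 2 ('cd')
  [15] 26/12 → 3 ('cdd')
  [16] 12/15 → 3 ('cdd')
  [17] 15/20 → 0 ('')
  [18] 20/18 → 2 ('da')
  [19] 18/28 → 1 ('d')
  [20] 28/4 → 2 ('db')
  [21] 4/1 → 3 ('dbb')
  [22] 1/25 → 1 ('d')
  [23] 25/11 → 4 ('dcdd')
  [24] 11/14 → 4 ('dcdd')
  [25] 14/17 → 1 ('d')
  [26] 17/27 → 2 ('dd')
  [27] 27/0 → 3 ('ddb')
  [28] 0/13 → 2 ('dd')
  [29] 13/16 → 2 ('dd')

[0, 1, 1, 1, 0, 1, 1, 2, 2, 1, 1, 2, 0, 1, 2, 3, 3, 0, 2, 1, 2, 3, 1, 4, 4, 1, 2, 3, 2, 2]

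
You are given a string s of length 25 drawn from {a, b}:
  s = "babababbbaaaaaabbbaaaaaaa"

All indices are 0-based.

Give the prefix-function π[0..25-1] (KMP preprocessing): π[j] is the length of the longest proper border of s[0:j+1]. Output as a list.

[0, 0, 1, 2, 3, 4, 5, 1, 1, 2, 0, 0, 0, 0, 0, 1, 1, 1, 2, 0, 0, 0, 0, 0, 0]

π[0] = 0
j=1 s[j]='a': π[1]=0 (border '')
j=2 s[j]='b': π[2]=1 (border 'b')
j=3 s[j]='a': π[3]=2 (border 'ba')
j=4 s[j]='b': π[4]=3 (border 'bab')
j=5 s[j]='a': π[5]=4 (border 'baba')
j=6 s[j]='b': π[6]=5 (border 'babab')
j=7 s[j]='b': k: 5→3→1→0; π[7]=1 (border 'b')
j=8 s[j]='b': k: 1→0; π[8]=1 (border 'b')
j=9 s[j]='a': π[9]=2 (border 'ba')
j=10 s[j]='a': k: 2→0; π[10]=0 (border '')
j=11 s[j]='a': π[11]=0 (border '')
j=12 s[j]='a': π[12]=0 (border '')
j=13 s[j]='a': π[13]=0 (border '')
j=14 s[j]='a': π[14]=0 (border '')
j=15 s[j]='b': π[15]=1 (border 'b')
j=16 s[j]='b': k: 1→0; π[16]=1 (border 'b')
j=17 s[j]='b': k: 1→0; π[17]=1 (border 'b')
j=18 s[j]='a': π[18]=2 (border 'ba')
j=19 s[j]='a': k: 2→0; π[19]=0 (border '')
j=20 s[j]='a': π[20]=0 (border '')
j=21 s[j]='a': π[21]=0 (border '')
j=22 s[j]='a': π[22]=0 (border '')
j=23 s[j]='a': π[23]=0 (border '')
j=24 s[j]='a': π[24]=0 (border '')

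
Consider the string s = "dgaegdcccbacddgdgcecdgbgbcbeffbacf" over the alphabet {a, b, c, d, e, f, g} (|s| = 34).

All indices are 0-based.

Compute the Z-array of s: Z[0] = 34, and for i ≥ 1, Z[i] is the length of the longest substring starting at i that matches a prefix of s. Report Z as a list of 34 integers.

[34, 0, 0, 0, 0, 1, 0, 0, 0, 0, 0, 0, 1, 2, 0, 2, 0, 0, 0, 0, 2, 0, 0, 0, 0, 0, 0, 0, 0, 0, 0, 0, 0, 0]

Z[0]=34
i=1: i≥r, start 0; Z[1]=0
i=2: i≥r, start 0; Z[2]=0
i=3: i≥r, start 0; Z[3]=0
i=4: i≥r, start 0; Z[4]=0
i=5: i≥r, start 0; Z[5]=1 grow→box=[5,6)
i=6: i≥r, start 0; Z[6]=0
i=7: i≥r, start 0; Z[7]=0
i=8: i≥r, start 0; Z[8]=0
i=9: i≥r, start 0; Z[9]=0
i=10: i≥r, start 0; Z[10]=0
i=11: i≥r, start 0; Z[11]=0
i=12: i≥r, start 0; Z[12]=1 grow→box=[12,13)
i=13: i≥r, start 0; Z[13]=2 grow→box=[13,15)
i=14: min(r-i=1, Z[1]=0)=0; Z[14]=0
i=15: i≥r, start 0; Z[15]=2 grow→box=[15,17)
i=16: min(r-i=1, Z[1]=0)=0; Z[16]=0
i=17: i≥r, start 0; Z[17]=0
i=18: i≥r, start 0; Z[18]=0
i=19: i≥r, start 0; Z[19]=0
i=20: i≥r, start 0; Z[20]=2 grow→box=[20,22)
i=21: min(r-i=1, Z[1]=0)=0; Z[21]=0
i=22: i≥r, start 0; Z[22]=0
i=23: i≥r, start 0; Z[23]=0
i=24: i≥r, start 0; Z[24]=0
i=25: i≥r, start 0; Z[25]=0
i=26: i≥r, start 0; Z[26]=0
i=27: i≥r, start 0; Z[27]=0
i=28: i≥r, start 0; Z[28]=0
i=29: i≥r, start 0; Z[29]=0
i=30: i≥r, start 0; Z[30]=0
i=31: i≥r, start 0; Z[31]=0
i=32: i≥r, start 0; Z[32]=0
i=33: i≥r, start 0; Z[33]=0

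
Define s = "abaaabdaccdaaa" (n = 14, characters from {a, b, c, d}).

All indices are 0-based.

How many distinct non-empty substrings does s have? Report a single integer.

sorted suffixes:
  #0 SA[0]=13  'a'
  #1 SA[1]=12  'aa'
  #2 SA[2]=11  'aaa'
  #3 SA[3]=2  'aaabdaccdaaa'
  #4 SA[4]=3  'aabdaccdaaa'
  #5 SA[5]=0  'abaaabdaccdaaa'
  #6 SA[6]=4  'abdaccdaaa'
  #7 SA[7]=7  'accdaaa'
  #8 SA[8]=1  'baaabdaccdaaa'
  #9 SA[9]=5  'bdaccdaaa'
  #10 SA[10]=8  'ccdaaa'
  #11 SA[11]=9  'cdaaa'
  #12 SA[12]=10  'daaa'
  #13 SA[13]=6  'daccdaaa'

SA = [13, 12, 11, 2, 3, 0, 4, 7, 1, 5, 8, 9, 10, 6]
i: (SA[i-1],SA[i]) lcp shared
  1: (13,12) 1 'a'
  2: (12,11) 2 'aa'
  3: (11,2) 3 'aaa'
  4: (2,3) 2 'aa'
  5: (3,0) 1 'a'
  6: (0,4) 2 'ab'
  7: (4,7) 1 'a'
  8: (7,1) 0 ''
  9: (1,5) 1 'b'
  10: (5,8) 0 ''
  11: (8,9) 1 'c'
  12: (9,10) 0 ''
  13: (10,6) 2 'da'

n(n+1)/2 = 14·15/2 = 105
Σ LCP = 0 + 1 + 2 + 3 + 2 + 1 + 2 + 1 + 0 + 1 + 0 + 1 + 0 + 2 = 16
distinct = 105 − 16 = 89

89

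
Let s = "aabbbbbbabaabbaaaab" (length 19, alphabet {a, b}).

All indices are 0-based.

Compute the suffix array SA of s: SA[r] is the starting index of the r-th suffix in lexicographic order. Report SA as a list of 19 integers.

[14, 15, 16, 10, 0, 17, 8, 11, 1, 18, 13, 9, 7, 12, 6, 5, 4, 3, 2]

sorted suffixes:
  #0 SA[0]=14  'aaaab'
  #1 SA[1]=15  'aaab'
  #2 SA[2]=16  'aab'
  #3 SA[3]=10  'aabbaaaab'
  #4 SA[4]=0  'aabbbbbbabaabbaaaab'
  #5 SA[5]=17  'ab'
  #6 SA[6]=8  'abaabbaaaab'
  #7 SA[7]=11  'abbaaaab'
  #8 SA[8]=1  'abbbbbbabaabbaaaab'
  #9 SA[9]=18  'b'
  #10 SA[10]=13  'baaaab'
  #11 SA[11]=9  'baabbaaaab'
  #12 SA[12]=7  'babaabbaaaab'
  #13 SA[13]=12  'bbaaaab'
  #14 SA[14]=6  'bbabaabbaaaab'
  #15 SA[15]=5  'bbbabaabbaaaab'
  #16 SA[16]=4  'bbbbabaabbaaaab'
  #17 SA[17]=3  'bbbbbabaabbaaaab'
  #18 SA[18]=2  'bbbbbbabaabbaaaab'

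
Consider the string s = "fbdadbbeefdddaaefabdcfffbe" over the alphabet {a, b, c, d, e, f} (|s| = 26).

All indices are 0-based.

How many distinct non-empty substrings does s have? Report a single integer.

rank | idx | suffix
   0 |  13 | aaefabdcfffbe
   1 |  17 | abdcfffbe
   2 |   3 | adbbeefdddaaefabdcfffbe
   3 |  14 | aefabdcfffbe
   4 |   5 | bbeefdddaaefabdcfffbe
   5 |   1 | bdadbbeefdddaaefabdcfffbe
   6 |  18 | bdcfffbe
   7 |  24 | be
   8 |   6 | beefdddaaefabdcfffbe
   9 |  20 | cfffbe
  10 |  12 | daaefabdcfffbe
  11 |   2 | dadbbeefdddaaefabdcfffbe
  12 |   4 | dbbeefdddaaefabdcfffbe
  13 |  19 | dcfffbe
  14 |  11 | ddaaefabdcfffbe
  15 |  10 | dddaaefabdcfffbe
  16 |  25 | e
  17 |   7 | eefdddaaefabdcfffbe
  18 |  15 | efabdcfffbe
  19 |   8 | efdddaaefabdcfffbe
  20 |  16 | fabdcfffbe
  21 |   0 | fbdadbbeefdddaaefabdcfffbe
  22 |  23 | fbe
  23 |   9 | fdddaaefabdcfffbe
  24 |  22 | ffbe
  25 |  21 | fffbe

SA = [13, 17, 3, 14, 5, 1, 18, 24, 6, 20, 12, 2, 4, 19, 11, 10, 25, 7, 15, 8, 16, 0, 23, 9, 22, 21]
rank  pair      lcp
   1  s[13:],s[17:]  1  'a'
   2  s[17:],s[3:]  1  'a'
   3  s[3:],s[14:]  1  'a'
   4  s[14:],s[5:]  0  ''
   5  s[5:],s[1:]  1  'b'
   6  s[1:],s[18:]  2  'bd'
   7  s[18:],s[24:]  1  'b'
   8  s[24:],s[6:]  2  'be'
   9  s[6:],s[20:]  0  ''
  10  s[20:],s[12:]  0  ''
  11  s[12:],s[2:]  2  'da'
  12  s[2:],s[4:]  1  'd'
  13  s[4:],s[19:]  1  'd'
  14  s[19:],s[11:]  1  'd'
  15  s[11:],s[10:]  2  'dd'
  16  s[10:],s[25:]  0  ''
  17  s[25:],s[7:]  1  'e'
  18  s[7:],s[15:]  1  'e'
  19  s[15:],s[8:]  2  'ef'
  20  s[8:],s[16:]  0  ''
  21  s[16:],s[0:]  1  'f'
  22  s[0:],s[23:]  2  'fb'
  23  s[23:],s[9:]  1  'f'
  24  s[9:],s[22:]  1  'f'
  25  s[22:],s[21:]  2  'ff'

n(n+1)/2 = 26·27/2 = 351
Σ LCP = 0 + 1 + 1 + 1 + 0 + 1 + 2 + 1 + 2 + 0 + 0 + 2 + 1 + 1 + 1 + 2 + 0 + 1 + 1 + 2 + 0 + 1 + 2 + 1 + 1 + 2 = 27
distinct = 351 − 27 = 324

324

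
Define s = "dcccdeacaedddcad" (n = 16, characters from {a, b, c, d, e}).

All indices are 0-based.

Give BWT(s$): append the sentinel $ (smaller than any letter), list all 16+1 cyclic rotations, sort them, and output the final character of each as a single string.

deccdadccad$decda

rank  rotation           last
    0  $dcccdeacaedddcad  d
    1  acaedddcad$dcccde  e
    2  ad$dcccdeacaedddc  c
    3  aedddcad$dcccdeac  c
    4  cad$dcccdeacaeddd  d
    5  caedddcad$dcccdea  a
    6  cccdeacaedddcad$d  d
    7  ccdeacaedddcad$dc  c
    8  cdeacaedddcad$dcc  c
    9  d$dcccdeacaedddca  a
   10  dcad$dcccdeacaedd  d
   11  dcccdeacaedddcad$  $
   12  ddcad$dcccdeacaed  d
   13  dddcad$dcccdeacae  e
   14  deacaedddcad$dccc  c
   15  eacaedddcad$dcccd  d
   16  edddcad$dcccdeaca  a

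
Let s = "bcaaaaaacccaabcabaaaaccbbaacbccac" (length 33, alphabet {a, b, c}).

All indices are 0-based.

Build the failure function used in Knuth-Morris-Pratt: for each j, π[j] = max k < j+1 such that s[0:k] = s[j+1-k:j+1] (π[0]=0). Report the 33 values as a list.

[0, 0, 0, 0, 0, 0, 0, 0, 0, 0, 0, 0, 0, 1, 2, 3, 1, 0, 0, 0, 0, 0, 0, 1, 1, 0, 0, 0, 1, 2, 0, 0, 0]

π[0] = 0
j=1 s[j]='c': π[1]=0 (border '')
j=2 s[j]='a': π[2]=0 (border '')
j=3 s[j]='a': π[3]=0 (border '')
j=4 s[j]='a': π[4]=0 (border '')
j=5 s[j]='a': π[5]=0 (border '')
j=6 s[j]='a': π[6]=0 (border '')
j=7 s[j]='a': π[7]=0 (border '')
j=8 s[j]='c': π[8]=0 (border '')
j=9 s[j]='c': π[9]=0 (border '')
j=10 s[j]='c': π[10]=0 (border '')
j=11 s[j]='a': π[11]=0 (border '')
j=12 s[j]='a': π[12]=0 (border '')
j=13 s[j]='b': π[13]=1 (border 'b')
j=14 s[j]='c': π[14]=2 (border 'bc')
j=15 s[j]='a': π[15]=3 (border 'bca')
j=16 s[j]='b': k: 3→0; π[16]=1 (border 'b')
j=17 s[j]='a': k: 1→0; π[17]=0 (border '')
j=18 s[j]='a': π[18]=0 (border '')
j=19 s[j]='a': π[19]=0 (border '')
j=20 s[j]='a': π[20]=0 (border '')
j=21 s[j]='c': π[21]=0 (border '')
j=22 s[j]='c': π[22]=0 (border '')
j=23 s[j]='b': π[23]=1 (border 'b')
j=24 s[j]='b': k: 1→0; π[24]=1 (border 'b')
j=25 s[j]='a': k: 1→0; π[25]=0 (border '')
j=26 s[j]='a': π[26]=0 (border '')
j=27 s[j]='c': π[27]=0 (border '')
j=28 s[j]='b': π[28]=1 (border 'b')
j=29 s[j]='c': π[29]=2 (border 'bc')
j=30 s[j]='c': k: 2→0; π[30]=0 (border '')
j=31 s[j]='a': π[31]=0 (border '')
j=32 s[j]='c': π[32]=0 (border '')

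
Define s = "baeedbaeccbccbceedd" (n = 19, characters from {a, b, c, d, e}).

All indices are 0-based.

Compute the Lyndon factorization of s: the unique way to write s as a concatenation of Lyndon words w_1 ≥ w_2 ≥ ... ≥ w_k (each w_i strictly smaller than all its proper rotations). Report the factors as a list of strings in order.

emit factor 1: 'b' (i=0, period=1)
emit factor 2: 'aeedb' (i=1, period=5)
emit factor 3: 'aeccbccbceedd' (i=6, period=13)

["b", "aeedb", "aeccbccbceedd"]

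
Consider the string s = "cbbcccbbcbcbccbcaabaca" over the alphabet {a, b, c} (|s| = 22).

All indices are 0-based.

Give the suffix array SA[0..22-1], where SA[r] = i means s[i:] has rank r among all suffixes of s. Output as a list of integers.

sorted suffixes:
  #0 SA[0]=21  'a'
  #1 SA[1]=16  'aabaca'
  #2 SA[2]=17  'abaca'
  #3 SA[3]=19  'aca'
  #4 SA[4]=18  'baca'
  #5 SA[5]=6  'bbcbcbccbcaabaca'
  #6 SA[6]=1  'bbcccbbcbcbccbcaabaca'
  #7 SA[7]=14  'bcaabaca'
  #8 SA[8]=7  'bcbcbccbcaabaca'
  #9 SA[9]=9  'bcbccbcaabaca'
  #10 SA[10]=11  'bccbcaabaca'
  #11 SA[11]=2  'bcccbbcbcbccbcaabaca'
  #12 SA[12]=20  'ca'
  #13 SA[13]=15  'caabaca'
  #14 SA[14]=5  'cbbcbcbccbcaabaca'
  #15 SA[15]=0  'cbbcccbbcbcbccbcaabaca'
  #16 SA[16]=13  'cbcaabaca'
  #17 SA[17]=8  'cbcbccbcaabaca'
  #18 SA[18]=10  'cbccbcaabaca'
  #19 SA[19]=4  'ccbbcbcbccbcaabaca'
  #20 SA[20]=12  'ccbcaabaca'
  #21 SA[21]=3  'cccbbcbcbccbcaabaca'

[21, 16, 17, 19, 18, 6, 1, 14, 7, 9, 11, 2, 20, 15, 5, 0, 13, 8, 10, 4, 12, 3]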